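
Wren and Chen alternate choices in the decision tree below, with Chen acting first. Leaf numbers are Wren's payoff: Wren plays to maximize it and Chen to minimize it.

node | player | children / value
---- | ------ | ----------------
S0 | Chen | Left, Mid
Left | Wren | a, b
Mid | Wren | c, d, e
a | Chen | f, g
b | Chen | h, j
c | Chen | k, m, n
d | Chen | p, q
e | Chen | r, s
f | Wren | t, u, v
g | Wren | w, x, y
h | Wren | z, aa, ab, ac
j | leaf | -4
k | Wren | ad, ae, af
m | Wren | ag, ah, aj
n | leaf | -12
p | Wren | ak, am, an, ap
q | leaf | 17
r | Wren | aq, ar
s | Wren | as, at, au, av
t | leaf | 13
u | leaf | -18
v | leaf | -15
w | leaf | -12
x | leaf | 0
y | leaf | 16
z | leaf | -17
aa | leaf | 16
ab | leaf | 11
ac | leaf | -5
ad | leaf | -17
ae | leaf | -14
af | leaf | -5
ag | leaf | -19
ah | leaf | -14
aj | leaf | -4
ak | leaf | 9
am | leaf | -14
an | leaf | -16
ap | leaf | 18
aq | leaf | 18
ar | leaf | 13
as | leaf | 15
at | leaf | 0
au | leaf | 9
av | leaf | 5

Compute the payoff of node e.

r (Wren): max(18, 13) = 18
s (Wren): max(15, 0, 9, 5) = 15
e (Chen): min(18, 15) = 15

15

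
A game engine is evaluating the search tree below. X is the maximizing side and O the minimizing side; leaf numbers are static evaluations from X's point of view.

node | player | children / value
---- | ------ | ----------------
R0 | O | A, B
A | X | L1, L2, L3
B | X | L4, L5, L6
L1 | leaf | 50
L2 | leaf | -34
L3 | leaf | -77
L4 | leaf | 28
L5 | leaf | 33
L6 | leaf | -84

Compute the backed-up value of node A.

A (X): max(50, -34, -77) = 50

50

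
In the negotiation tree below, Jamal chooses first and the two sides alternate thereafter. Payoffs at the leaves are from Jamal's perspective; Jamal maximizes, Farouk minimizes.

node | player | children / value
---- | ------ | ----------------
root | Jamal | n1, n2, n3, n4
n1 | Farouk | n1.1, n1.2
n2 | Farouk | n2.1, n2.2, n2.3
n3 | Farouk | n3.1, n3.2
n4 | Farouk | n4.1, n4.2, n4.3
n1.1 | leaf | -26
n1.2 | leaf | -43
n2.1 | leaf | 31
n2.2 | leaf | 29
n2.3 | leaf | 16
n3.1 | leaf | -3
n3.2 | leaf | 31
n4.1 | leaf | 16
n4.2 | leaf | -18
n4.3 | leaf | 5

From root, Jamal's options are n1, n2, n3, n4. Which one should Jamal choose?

n2

n1 (Farouk): min(-26, -43) = -43
n2 (Farouk): min(31, 29, 16) = 16
n3 (Farouk): min(-3, 31) = -3
n4 (Farouk): min(16, -18, 5) = -18
root (Jamal): max(-43, 16, -3, -18) = 16
Jamal at root wants the highest of {n1=-43, n2=16, n3=-3, n4=-18}, so chooses n2.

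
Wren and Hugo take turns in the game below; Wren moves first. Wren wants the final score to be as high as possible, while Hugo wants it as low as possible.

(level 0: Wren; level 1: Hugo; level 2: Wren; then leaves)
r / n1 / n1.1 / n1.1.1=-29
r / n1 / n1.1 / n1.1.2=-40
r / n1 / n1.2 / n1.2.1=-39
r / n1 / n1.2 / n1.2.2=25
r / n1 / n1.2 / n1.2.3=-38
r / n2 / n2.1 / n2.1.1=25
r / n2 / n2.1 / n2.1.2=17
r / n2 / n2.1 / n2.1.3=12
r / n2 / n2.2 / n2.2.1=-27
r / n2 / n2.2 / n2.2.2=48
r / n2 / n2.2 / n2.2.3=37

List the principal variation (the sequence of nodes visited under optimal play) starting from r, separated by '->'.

r -> n2 -> n2.1 -> n2.1.1

n1.1 (Wren): max(-29, -40) = -29
n1.2 (Wren): max(-39, 25, -38) = 25
n1 (Hugo): min(-29, 25) = -29
n2.1 (Wren): max(25, 17, 12) = 25
n2.2 (Wren): max(-27, 48, 37) = 48
n2 (Hugo): min(25, 48) = 25
r (Wren): max(-29, 25) = 25
At r, Wren picks n2 (highest: 25).
At n2, Hugo picks n2.1 (lowest: 25).
At n2.1, Wren picks n2.1.1 (highest: 25).
Terminal value 25.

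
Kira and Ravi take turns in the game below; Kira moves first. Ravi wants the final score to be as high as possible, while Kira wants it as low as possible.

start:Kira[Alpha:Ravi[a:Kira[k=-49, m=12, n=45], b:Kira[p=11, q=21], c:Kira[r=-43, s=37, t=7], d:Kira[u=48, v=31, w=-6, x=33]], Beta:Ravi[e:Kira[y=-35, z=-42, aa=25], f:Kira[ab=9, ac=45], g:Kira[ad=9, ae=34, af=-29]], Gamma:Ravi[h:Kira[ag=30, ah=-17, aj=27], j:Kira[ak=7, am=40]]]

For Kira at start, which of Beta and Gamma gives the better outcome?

e (Kira): min(-35, -42, 25) = -42
f (Kira): min(9, 45) = 9
g (Kira): min(9, 34, -29) = -29
Beta (Ravi): max(-42, 9, -29) = 9
h (Kira): min(30, -17, 27) = -17
j (Kira): min(7, 40) = 7
Gamma (Ravi): max(-17, 7) = 7
Kira prefers the lower value; Beta=9, Gamma=7. Gamma is better since 7 < 9.

Gamma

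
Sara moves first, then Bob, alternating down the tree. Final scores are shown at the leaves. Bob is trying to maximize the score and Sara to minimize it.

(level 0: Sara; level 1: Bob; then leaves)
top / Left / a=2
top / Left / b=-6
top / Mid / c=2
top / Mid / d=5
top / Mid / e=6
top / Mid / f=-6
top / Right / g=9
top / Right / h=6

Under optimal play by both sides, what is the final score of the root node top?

Left (Bob): max(2, -6) = 2
Mid (Bob): max(2, 5, 6, -6) = 6
Right (Bob): max(9, 6) = 9
top (Sara): min(2, 6, 9) = 2

2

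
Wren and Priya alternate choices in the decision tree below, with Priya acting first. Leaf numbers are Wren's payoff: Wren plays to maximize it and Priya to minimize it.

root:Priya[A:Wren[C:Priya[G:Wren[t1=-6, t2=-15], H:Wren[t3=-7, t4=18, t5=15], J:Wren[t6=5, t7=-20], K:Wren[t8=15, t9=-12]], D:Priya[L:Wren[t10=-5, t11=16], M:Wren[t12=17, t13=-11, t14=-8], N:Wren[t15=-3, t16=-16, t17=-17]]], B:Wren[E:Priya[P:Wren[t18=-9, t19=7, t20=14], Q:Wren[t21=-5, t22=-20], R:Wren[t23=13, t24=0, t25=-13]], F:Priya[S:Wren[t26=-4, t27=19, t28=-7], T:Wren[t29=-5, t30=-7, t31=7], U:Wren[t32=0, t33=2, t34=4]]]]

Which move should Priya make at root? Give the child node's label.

A

G (Wren): max(-6, -15) = -6
H (Wren): max(-7, 18, 15) = 18
J (Wren): max(5, -20) = 5
K (Wren): max(15, -12) = 15
C (Priya): min(-6, 18, 5, 15) = -6
L (Wren): max(-5, 16) = 16
M (Wren): max(17, -11, -8) = 17
N (Wren): max(-3, -16, -17) = -3
D (Priya): min(16, 17, -3) = -3
A (Wren): max(-6, -3) = -3
P (Wren): max(-9, 7, 14) = 14
Q (Wren): max(-5, -20) = -5
R (Wren): max(13, 0, -13) = 13
E (Priya): min(14, -5, 13) = -5
S (Wren): max(-4, 19, -7) = 19
T (Wren): max(-5, -7, 7) = 7
U (Wren): max(0, 2, 4) = 4
F (Priya): min(19, 7, 4) = 4
B (Wren): max(-5, 4) = 4
root (Priya): min(-3, 4) = -3
Priya at root wants the lowest of {A=-3, B=4}, so chooses A.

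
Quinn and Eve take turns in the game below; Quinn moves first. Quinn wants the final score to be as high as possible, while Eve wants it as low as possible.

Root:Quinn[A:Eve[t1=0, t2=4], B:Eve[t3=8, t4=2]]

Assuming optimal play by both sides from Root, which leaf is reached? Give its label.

t4

A (Eve): min(0, 4) = 0
B (Eve): min(8, 2) = 2
Root (Quinn): max(0, 2) = 2
At Root, Quinn picks B (highest: 2).
At B, Eve picks t4 (lowest: 2).
Terminal value 2.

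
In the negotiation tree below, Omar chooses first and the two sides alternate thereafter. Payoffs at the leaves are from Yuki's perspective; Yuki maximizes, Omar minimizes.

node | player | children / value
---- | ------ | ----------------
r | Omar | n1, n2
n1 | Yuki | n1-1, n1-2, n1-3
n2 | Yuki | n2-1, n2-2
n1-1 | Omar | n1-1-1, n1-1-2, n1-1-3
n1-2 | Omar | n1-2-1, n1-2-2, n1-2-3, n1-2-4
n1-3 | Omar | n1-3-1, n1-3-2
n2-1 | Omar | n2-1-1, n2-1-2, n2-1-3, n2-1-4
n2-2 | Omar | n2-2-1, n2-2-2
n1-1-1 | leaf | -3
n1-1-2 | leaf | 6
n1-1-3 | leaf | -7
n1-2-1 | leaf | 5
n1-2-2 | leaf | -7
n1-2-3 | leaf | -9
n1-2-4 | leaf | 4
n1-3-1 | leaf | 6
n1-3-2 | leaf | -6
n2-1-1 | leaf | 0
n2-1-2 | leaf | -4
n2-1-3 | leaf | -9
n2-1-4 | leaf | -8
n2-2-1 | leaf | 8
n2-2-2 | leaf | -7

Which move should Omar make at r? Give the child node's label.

n1-1 (Omar): min(-3, 6, -7) = -7
n1-2 (Omar): min(5, -7, -9, 4) = -9
n1-3 (Omar): min(6, -6) = -6
n1 (Yuki): max(-7, -9, -6) = -6
n2-1 (Omar): min(0, -4, -9, -8) = -9
n2-2 (Omar): min(8, -7) = -7
n2 (Yuki): max(-9, -7) = -7
r (Omar): min(-6, -7) = -7
Omar at r wants the lowest of {n1=-6, n2=-7}, so chooses n2.

n2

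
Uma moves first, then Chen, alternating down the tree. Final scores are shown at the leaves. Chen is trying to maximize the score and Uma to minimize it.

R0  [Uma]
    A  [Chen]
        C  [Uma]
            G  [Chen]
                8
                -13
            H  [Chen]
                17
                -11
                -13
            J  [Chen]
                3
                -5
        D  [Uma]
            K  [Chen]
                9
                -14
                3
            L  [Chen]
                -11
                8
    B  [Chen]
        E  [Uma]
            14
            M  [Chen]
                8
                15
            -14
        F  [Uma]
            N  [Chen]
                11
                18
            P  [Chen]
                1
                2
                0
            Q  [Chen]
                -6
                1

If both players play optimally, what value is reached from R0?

G (Chen): max(8, -13) = 8
H (Chen): max(17, -11, -13) = 17
J (Chen): max(3, -5) = 3
C (Uma): min(8, 17, 3) = 3
K (Chen): max(9, -14, 3) = 9
L (Chen): max(-11, 8) = 8
D (Uma): min(9, 8) = 8
A (Chen): max(3, 8) = 8
M (Chen): max(8, 15) = 15
E (Uma): min(14, 15, -14) = -14
N (Chen): max(11, 18) = 18
P (Chen): max(1, 2, 0) = 2
Q (Chen): max(-6, 1) = 1
F (Uma): min(18, 2, 1) = 1
B (Chen): max(-14, 1) = 1
R0 (Uma): min(8, 1) = 1

1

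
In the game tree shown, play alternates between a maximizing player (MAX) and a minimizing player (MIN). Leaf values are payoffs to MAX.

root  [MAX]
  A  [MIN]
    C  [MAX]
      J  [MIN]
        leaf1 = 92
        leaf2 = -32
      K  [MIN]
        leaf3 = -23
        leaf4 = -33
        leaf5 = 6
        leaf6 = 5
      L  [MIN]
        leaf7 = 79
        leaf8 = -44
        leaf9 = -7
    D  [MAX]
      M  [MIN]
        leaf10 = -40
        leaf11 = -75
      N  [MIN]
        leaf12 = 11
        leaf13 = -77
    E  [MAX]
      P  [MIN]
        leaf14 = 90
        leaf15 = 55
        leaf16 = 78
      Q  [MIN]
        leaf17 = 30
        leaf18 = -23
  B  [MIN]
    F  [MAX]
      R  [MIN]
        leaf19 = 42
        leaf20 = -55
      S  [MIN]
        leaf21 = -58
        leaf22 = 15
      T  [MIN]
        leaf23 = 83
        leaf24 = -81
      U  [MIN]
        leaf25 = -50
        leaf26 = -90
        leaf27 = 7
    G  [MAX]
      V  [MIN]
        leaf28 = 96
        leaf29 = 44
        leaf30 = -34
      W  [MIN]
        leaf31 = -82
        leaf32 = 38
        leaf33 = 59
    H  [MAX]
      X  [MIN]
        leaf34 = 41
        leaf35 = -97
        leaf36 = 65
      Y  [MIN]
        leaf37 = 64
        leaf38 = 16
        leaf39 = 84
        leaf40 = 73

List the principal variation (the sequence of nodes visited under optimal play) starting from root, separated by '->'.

root -> B -> F -> R -> leaf20

J (MIN): min(92, -32) = -32
K (MIN): min(-23, -33, 6, 5) = -33
L (MIN): min(79, -44, -7) = -44
C (MAX): max(-32, -33, -44) = -32
M (MIN): min(-40, -75) = -75
N (MIN): min(11, -77) = -77
D (MAX): max(-75, -77) = -75
P (MIN): min(90, 55, 78) = 55
Q (MIN): min(30, -23) = -23
E (MAX): max(55, -23) = 55
A (MIN): min(-32, -75, 55) = -75
R (MIN): min(42, -55) = -55
S (MIN): min(-58, 15) = -58
T (MIN): min(83, -81) = -81
U (MIN): min(-50, -90, 7) = -90
F (MAX): max(-55, -58, -81, -90) = -55
V (MIN): min(96, 44, -34) = -34
W (MIN): min(-82, 38, 59) = -82
G (MAX): max(-34, -82) = -34
X (MIN): min(41, -97, 65) = -97
Y (MIN): min(64, 16, 84, 73) = 16
H (MAX): max(-97, 16) = 16
B (MIN): min(-55, -34, 16) = -55
root (MAX): max(-75, -55) = -55
At root, MAX picks B (highest: -55).
At B, MIN picks F (lowest: -55).
At F, MAX picks R (highest: -55).
At R, MIN picks leaf20 (lowest: -55).
Terminal value -55.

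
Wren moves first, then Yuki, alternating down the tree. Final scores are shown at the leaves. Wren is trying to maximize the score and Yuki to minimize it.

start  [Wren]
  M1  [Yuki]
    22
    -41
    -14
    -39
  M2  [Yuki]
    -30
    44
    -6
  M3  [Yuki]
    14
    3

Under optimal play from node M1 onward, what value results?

-41

M1 (Yuki): min(22, -41, -14, -39) = -41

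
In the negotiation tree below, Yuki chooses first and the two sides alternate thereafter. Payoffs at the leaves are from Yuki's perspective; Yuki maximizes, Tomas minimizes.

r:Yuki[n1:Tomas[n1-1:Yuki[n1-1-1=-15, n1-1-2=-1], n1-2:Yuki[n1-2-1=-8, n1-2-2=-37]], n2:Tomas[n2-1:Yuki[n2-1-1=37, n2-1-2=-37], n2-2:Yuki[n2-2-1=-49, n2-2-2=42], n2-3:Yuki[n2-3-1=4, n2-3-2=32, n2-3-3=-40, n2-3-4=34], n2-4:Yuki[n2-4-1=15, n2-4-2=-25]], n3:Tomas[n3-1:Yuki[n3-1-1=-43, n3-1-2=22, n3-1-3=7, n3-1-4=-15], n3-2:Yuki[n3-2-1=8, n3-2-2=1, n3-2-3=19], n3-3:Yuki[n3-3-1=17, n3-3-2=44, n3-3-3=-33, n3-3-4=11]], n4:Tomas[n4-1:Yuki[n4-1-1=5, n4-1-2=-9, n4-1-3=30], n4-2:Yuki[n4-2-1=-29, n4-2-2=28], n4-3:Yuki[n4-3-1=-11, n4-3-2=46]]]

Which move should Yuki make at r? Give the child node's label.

n1-1 (Yuki): max(-15, -1) = -1
n1-2 (Yuki): max(-8, -37) = -8
n1 (Tomas): min(-1, -8) = -8
n2-1 (Yuki): max(37, -37) = 37
n2-2 (Yuki): max(-49, 42) = 42
n2-3 (Yuki): max(4, 32, -40, 34) = 34
n2-4 (Yuki): max(15, -25) = 15
n2 (Tomas): min(37, 42, 34, 15) = 15
n3-1 (Yuki): max(-43, 22, 7, -15) = 22
n3-2 (Yuki): max(8, 1, 19) = 19
n3-3 (Yuki): max(17, 44, -33, 11) = 44
n3 (Tomas): min(22, 19, 44) = 19
n4-1 (Yuki): max(5, -9, 30) = 30
n4-2 (Yuki): max(-29, 28) = 28
n4-3 (Yuki): max(-11, 46) = 46
n4 (Tomas): min(30, 28, 46) = 28
r (Yuki): max(-8, 15, 19, 28) = 28
Yuki at r wants the highest of {n1=-8, n2=15, n3=19, n4=28}, so chooses n4.

n4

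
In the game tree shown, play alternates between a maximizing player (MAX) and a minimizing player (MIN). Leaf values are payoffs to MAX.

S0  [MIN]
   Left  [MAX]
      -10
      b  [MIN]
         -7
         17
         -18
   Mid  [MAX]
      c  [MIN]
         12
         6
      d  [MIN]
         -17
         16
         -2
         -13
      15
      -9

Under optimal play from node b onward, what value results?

b (MIN): min(-7, 17, -18) = -18

-18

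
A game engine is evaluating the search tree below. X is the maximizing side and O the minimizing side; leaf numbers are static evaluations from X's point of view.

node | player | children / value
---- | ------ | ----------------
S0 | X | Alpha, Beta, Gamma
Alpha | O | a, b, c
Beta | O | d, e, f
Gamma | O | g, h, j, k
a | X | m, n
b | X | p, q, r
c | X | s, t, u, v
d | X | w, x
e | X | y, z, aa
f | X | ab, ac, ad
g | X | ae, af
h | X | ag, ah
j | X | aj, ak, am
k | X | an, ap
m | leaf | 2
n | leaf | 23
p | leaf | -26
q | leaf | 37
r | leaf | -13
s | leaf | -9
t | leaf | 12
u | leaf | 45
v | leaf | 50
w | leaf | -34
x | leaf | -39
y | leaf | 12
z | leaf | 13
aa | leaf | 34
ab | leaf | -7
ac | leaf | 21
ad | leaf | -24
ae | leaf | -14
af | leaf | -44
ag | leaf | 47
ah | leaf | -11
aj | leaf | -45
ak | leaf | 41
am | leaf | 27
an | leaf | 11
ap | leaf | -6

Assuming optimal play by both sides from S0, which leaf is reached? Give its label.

n

a (X): max(2, 23) = 23
b (X): max(-26, 37, -13) = 37
c (X): max(-9, 12, 45, 50) = 50
Alpha (O): min(23, 37, 50) = 23
d (X): max(-34, -39) = -34
e (X): max(12, 13, 34) = 34
f (X): max(-7, 21, -24) = 21
Beta (O): min(-34, 34, 21) = -34
g (X): max(-14, -44) = -14
h (X): max(47, -11) = 47
j (X): max(-45, 41, 27) = 41
k (X): max(11, -6) = 11
Gamma (O): min(-14, 47, 41, 11) = -14
S0 (X): max(23, -34, -14) = 23
At S0, X picks Alpha (highest: 23).
At Alpha, O picks a (lowest: 23).
At a, X picks n (highest: 23).
Terminal value 23.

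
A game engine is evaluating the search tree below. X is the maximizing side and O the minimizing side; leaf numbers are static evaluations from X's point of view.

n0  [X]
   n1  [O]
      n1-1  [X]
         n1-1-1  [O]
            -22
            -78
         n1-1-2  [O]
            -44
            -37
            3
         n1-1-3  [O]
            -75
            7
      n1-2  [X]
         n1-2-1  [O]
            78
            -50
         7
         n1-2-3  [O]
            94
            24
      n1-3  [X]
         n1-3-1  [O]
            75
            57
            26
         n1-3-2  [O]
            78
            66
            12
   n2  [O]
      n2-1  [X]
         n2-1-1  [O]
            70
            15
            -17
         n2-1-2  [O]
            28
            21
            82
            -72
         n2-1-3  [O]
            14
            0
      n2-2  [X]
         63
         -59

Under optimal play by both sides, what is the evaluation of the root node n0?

n1-1-1 (O): min(-22, -78) = -78
n1-1-2 (O): min(-44, -37, 3) = -44
n1-1-3 (O): min(-75, 7) = -75
n1-1 (X): max(-78, -44, -75) = -44
n1-2-1 (O): min(78, -50) = -50
n1-2-3 (O): min(94, 24) = 24
n1-2 (X): max(-50, 7, 24) = 24
n1-3-1 (O): min(75, 57, 26) = 26
n1-3-2 (O): min(78, 66, 12) = 12
n1-3 (X): max(26, 12) = 26
n1 (O): min(-44, 24, 26) = -44
n2-1-1 (O): min(70, 15, -17) = -17
n2-1-2 (O): min(28, 21, 82, -72) = -72
n2-1-3 (O): min(14, 0) = 0
n2-1 (X): max(-17, -72, 0) = 0
n2-2 (X): max(63, -59) = 63
n2 (O): min(0, 63) = 0
n0 (X): max(-44, 0) = 0

0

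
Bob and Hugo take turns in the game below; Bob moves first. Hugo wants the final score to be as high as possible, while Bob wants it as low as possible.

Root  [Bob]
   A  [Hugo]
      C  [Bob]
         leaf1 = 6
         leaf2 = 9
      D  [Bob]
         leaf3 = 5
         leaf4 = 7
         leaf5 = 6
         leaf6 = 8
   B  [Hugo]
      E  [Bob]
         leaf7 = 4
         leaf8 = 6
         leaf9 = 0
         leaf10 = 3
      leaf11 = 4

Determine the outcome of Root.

4

C (Bob): min(6, 9) = 6
D (Bob): min(5, 7, 6, 8) = 5
A (Hugo): max(6, 5) = 6
E (Bob): min(4, 6, 0, 3) = 0
B (Hugo): max(0, 4) = 4
Root (Bob): min(6, 4) = 4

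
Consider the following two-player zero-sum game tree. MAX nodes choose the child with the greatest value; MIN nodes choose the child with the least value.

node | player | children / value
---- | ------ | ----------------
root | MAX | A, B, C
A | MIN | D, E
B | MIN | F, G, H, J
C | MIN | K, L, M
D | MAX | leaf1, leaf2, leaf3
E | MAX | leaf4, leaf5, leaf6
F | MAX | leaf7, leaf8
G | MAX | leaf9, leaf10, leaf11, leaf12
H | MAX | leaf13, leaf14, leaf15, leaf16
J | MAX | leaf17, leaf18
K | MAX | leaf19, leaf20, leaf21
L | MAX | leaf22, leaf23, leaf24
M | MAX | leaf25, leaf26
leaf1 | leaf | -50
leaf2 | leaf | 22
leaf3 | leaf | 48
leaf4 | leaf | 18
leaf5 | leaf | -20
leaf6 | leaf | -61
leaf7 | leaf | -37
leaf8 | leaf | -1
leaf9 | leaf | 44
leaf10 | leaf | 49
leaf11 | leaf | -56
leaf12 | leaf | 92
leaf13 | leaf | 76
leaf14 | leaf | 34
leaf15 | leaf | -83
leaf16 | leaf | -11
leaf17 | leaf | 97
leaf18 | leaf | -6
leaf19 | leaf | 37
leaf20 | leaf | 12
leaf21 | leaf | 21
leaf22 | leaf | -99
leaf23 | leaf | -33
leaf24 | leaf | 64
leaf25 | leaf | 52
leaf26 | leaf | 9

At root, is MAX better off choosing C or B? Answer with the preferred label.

K (MAX): max(37, 12, 21) = 37
L (MAX): max(-99, -33, 64) = 64
M (MAX): max(52, 9) = 52
C (MIN): min(37, 64, 52) = 37
F (MAX): max(-37, -1) = -1
G (MAX): max(44, 49, -56, 92) = 92
H (MAX): max(76, 34, -83, -11) = 76
J (MAX): max(97, -6) = 97
B (MIN): min(-1, 92, 76, 97) = -1
MAX prefers the higher value; C=37, B=-1. C is better since 37 > -1.

C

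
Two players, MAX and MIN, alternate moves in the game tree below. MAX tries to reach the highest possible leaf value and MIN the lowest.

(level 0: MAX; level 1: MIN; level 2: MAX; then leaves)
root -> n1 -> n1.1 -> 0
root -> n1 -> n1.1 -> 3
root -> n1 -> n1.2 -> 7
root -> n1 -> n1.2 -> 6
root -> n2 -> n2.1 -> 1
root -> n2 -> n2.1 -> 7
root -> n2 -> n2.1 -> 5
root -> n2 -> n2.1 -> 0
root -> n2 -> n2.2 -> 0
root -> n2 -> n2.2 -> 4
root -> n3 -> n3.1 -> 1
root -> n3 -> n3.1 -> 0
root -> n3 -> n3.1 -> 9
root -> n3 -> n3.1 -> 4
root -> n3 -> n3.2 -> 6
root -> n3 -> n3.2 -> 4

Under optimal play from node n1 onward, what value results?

3

n1.1 (MAX): max(0, 3) = 3
n1.2 (MAX): max(7, 6) = 7
n1 (MIN): min(3, 7) = 3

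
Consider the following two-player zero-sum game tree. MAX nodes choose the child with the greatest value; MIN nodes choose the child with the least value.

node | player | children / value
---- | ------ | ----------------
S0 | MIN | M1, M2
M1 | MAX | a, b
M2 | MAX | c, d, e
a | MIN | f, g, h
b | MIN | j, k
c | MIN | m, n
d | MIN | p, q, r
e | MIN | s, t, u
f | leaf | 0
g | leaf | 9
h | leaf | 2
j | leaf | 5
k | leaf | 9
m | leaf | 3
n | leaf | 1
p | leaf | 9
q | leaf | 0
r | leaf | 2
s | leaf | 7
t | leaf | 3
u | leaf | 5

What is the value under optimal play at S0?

a (MIN): min(0, 9, 2) = 0
b (MIN): min(5, 9) = 5
M1 (MAX): max(0, 5) = 5
c (MIN): min(3, 1) = 1
d (MIN): min(9, 0, 2) = 0
e (MIN): min(7, 3, 5) = 3
M2 (MAX): max(1, 0, 3) = 3
S0 (MIN): min(5, 3) = 3

3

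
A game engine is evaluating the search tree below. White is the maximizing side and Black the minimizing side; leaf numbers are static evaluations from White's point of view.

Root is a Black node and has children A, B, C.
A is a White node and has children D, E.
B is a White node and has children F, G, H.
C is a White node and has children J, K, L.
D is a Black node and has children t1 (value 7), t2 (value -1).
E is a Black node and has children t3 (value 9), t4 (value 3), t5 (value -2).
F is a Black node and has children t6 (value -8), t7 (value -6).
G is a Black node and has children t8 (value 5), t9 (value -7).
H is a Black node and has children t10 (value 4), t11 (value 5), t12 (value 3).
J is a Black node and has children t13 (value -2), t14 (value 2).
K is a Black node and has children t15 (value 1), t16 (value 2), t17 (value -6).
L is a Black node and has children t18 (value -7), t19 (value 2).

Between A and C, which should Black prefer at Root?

D (Black): min(7, -1) = -1
E (Black): min(9, 3, -2) = -2
A (White): max(-1, -2) = -1
J (Black): min(-2, 2) = -2
K (Black): min(1, 2, -6) = -6
L (Black): min(-7, 2) = -7
C (White): max(-2, -6, -7) = -2
Black prefers the lower value; A=-1, C=-2. C is better since -2 < -1.

C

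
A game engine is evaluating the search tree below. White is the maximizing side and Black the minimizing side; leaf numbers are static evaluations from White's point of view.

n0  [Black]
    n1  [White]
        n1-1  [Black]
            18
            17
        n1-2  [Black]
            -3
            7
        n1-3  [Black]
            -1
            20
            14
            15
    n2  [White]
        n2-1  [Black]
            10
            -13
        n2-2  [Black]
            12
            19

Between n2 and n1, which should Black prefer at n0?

n2-1 (Black): min(10, -13) = -13
n2-2 (Black): min(12, 19) = 12
n2 (White): max(-13, 12) = 12
n1-1 (Black): min(18, 17) = 17
n1-2 (Black): min(-3, 7) = -3
n1-3 (Black): min(-1, 20, 14, 15) = -1
n1 (White): max(17, -3, -1) = 17
Black prefers the lower value; n2=12, n1=17. n2 is better since 12 < 17.

n2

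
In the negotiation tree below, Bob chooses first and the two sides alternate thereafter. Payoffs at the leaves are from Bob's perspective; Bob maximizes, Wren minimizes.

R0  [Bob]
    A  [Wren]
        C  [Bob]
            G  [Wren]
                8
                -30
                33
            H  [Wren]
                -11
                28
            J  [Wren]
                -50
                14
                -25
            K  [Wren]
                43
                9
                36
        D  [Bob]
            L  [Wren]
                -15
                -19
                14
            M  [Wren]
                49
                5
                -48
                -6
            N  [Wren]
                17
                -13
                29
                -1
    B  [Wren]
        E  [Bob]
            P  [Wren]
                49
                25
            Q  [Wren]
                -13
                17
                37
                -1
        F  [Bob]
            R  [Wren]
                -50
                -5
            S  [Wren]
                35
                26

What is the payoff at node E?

25

P (Wren): min(49, 25) = 25
Q (Wren): min(-13, 17, 37, -1) = -13
E (Bob): max(25, -13) = 25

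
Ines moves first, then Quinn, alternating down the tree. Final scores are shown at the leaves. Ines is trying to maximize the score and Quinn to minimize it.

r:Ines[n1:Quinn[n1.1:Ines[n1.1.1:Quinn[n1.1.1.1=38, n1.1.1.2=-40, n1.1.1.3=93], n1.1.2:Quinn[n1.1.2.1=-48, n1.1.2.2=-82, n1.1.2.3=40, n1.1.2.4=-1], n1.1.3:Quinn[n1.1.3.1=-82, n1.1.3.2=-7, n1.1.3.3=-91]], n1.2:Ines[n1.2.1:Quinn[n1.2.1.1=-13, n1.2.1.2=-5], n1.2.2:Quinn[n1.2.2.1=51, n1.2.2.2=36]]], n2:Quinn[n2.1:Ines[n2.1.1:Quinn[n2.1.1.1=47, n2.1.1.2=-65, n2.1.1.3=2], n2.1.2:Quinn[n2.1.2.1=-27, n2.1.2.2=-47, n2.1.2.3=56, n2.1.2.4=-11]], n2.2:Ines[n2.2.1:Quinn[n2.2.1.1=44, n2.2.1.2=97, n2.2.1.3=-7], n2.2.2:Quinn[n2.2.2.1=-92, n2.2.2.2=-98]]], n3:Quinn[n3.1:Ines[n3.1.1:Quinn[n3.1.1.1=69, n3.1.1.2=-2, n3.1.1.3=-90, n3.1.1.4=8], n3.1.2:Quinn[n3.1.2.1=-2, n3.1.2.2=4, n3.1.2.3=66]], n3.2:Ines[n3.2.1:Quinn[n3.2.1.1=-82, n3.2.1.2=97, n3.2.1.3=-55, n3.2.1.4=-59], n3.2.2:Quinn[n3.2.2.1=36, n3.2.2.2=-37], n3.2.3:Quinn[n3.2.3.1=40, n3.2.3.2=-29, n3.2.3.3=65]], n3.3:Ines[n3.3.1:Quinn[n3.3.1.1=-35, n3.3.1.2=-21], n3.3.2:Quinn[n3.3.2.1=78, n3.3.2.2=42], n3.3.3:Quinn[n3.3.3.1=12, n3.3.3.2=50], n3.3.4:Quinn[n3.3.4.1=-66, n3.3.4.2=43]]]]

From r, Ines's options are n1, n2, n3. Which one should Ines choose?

n1.1.1 (Quinn): min(38, -40, 93) = -40
n1.1.2 (Quinn): min(-48, -82, 40, -1) = -82
n1.1.3 (Quinn): min(-82, -7, -91) = -91
n1.1 (Ines): max(-40, -82, -91) = -40
n1.2.1 (Quinn): min(-13, -5) = -13
n1.2.2 (Quinn): min(51, 36) = 36
n1.2 (Ines): max(-13, 36) = 36
n1 (Quinn): min(-40, 36) = -40
n2.1.1 (Quinn): min(47, -65, 2) = -65
n2.1.2 (Quinn): min(-27, -47, 56, -11) = -47
n2.1 (Ines): max(-65, -47) = -47
n2.2.1 (Quinn): min(44, 97, -7) = -7
n2.2.2 (Quinn): min(-92, -98) = -98
n2.2 (Ines): max(-7, -98) = -7
n2 (Quinn): min(-47, -7) = -47
n3.1.1 (Quinn): min(69, -2, -90, 8) = -90
n3.1.2 (Quinn): min(-2, 4, 66) = -2
n3.1 (Ines): max(-90, -2) = -2
n3.2.1 (Quinn): min(-82, 97, -55, -59) = -82
n3.2.2 (Quinn): min(36, -37) = -37
n3.2.3 (Quinn): min(40, -29, 65) = -29
n3.2 (Ines): max(-82, -37, -29) = -29
n3.3.1 (Quinn): min(-35, -21) = -35
n3.3.2 (Quinn): min(78, 42) = 42
n3.3.3 (Quinn): min(12, 50) = 12
n3.3.4 (Quinn): min(-66, 43) = -66
n3.3 (Ines): max(-35, 42, 12, -66) = 42
n3 (Quinn): min(-2, -29, 42) = -29
r (Ines): max(-40, -47, -29) = -29
Ines at r wants the highest of {n1=-40, n2=-47, n3=-29}, so chooses n3.

n3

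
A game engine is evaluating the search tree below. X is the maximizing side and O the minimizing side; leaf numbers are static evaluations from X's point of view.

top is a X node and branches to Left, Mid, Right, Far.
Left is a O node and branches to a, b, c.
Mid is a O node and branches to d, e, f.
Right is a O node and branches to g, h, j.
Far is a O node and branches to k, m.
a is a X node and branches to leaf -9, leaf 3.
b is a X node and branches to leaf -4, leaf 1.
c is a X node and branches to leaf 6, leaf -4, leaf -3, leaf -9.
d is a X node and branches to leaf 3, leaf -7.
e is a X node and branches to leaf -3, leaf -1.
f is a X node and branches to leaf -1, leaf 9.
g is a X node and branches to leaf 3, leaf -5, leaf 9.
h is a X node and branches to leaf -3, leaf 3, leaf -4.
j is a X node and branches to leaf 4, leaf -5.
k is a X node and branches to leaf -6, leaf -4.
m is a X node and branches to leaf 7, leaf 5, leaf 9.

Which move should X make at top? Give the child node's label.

Right

a (X): max(-9, 3) = 3
b (X): max(-4, 1) = 1
c (X): max(6, -4, -3, -9) = 6
Left (O): min(3, 1, 6) = 1
d (X): max(3, -7) = 3
e (X): max(-3, -1) = -1
f (X): max(-1, 9) = 9
Mid (O): min(3, -1, 9) = -1
g (X): max(3, -5, 9) = 9
h (X): max(-3, 3, -4) = 3
j (X): max(4, -5) = 4
Right (O): min(9, 3, 4) = 3
k (X): max(-6, -4) = -4
m (X): max(7, 5, 9) = 9
Far (O): min(-4, 9) = -4
top (X): max(1, -1, 3, -4) = 3
X at top wants the highest of {Left=1, Mid=-1, Right=3, Far=-4}, so chooses Right.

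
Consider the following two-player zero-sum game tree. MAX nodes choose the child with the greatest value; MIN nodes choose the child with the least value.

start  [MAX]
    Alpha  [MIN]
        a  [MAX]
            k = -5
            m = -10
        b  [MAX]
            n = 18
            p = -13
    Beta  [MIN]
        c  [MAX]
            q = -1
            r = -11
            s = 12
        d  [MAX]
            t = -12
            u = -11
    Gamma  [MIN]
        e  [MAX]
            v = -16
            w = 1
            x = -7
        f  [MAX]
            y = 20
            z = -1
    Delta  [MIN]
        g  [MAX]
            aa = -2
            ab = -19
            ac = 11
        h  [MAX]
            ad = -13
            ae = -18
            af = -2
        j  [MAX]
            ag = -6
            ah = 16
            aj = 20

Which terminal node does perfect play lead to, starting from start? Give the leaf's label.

w

a (MAX): max(-5, -10) = -5
b (MAX): max(18, -13) = 18
Alpha (MIN): min(-5, 18) = -5
c (MAX): max(-1, -11, 12) = 12
d (MAX): max(-12, -11) = -11
Beta (MIN): min(12, -11) = -11
e (MAX): max(-16, 1, -7) = 1
f (MAX): max(20, -1) = 20
Gamma (MIN): min(1, 20) = 1
g (MAX): max(-2, -19, 11) = 11
h (MAX): max(-13, -18, -2) = -2
j (MAX): max(-6, 16, 20) = 20
Delta (MIN): min(11, -2, 20) = -2
start (MAX): max(-5, -11, 1, -2) = 1
At start, MAX picks Gamma (highest: 1).
At Gamma, MIN picks e (lowest: 1).
At e, MAX picks w (highest: 1).
Terminal value 1.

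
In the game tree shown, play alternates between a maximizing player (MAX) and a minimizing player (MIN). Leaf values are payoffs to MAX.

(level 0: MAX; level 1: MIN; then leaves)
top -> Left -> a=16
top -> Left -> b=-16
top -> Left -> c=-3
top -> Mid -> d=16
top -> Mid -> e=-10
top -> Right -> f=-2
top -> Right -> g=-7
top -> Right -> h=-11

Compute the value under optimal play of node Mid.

-10

Mid (MIN): min(16, -10) = -10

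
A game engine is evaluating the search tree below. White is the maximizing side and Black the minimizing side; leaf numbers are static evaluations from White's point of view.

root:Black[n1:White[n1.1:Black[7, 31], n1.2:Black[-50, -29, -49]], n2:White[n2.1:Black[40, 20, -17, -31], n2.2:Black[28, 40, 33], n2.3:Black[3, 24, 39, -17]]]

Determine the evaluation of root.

7

n1.1 (Black): min(7, 31) = 7
n1.2 (Black): min(-50, -29, -49) = -50
n1 (White): max(7, -50) = 7
n2.1 (Black): min(40, 20, -17, -31) = -31
n2.2 (Black): min(28, 40, 33) = 28
n2.3 (Black): min(3, 24, 39, -17) = -17
n2 (White): max(-31, 28, -17) = 28
root (Black): min(7, 28) = 7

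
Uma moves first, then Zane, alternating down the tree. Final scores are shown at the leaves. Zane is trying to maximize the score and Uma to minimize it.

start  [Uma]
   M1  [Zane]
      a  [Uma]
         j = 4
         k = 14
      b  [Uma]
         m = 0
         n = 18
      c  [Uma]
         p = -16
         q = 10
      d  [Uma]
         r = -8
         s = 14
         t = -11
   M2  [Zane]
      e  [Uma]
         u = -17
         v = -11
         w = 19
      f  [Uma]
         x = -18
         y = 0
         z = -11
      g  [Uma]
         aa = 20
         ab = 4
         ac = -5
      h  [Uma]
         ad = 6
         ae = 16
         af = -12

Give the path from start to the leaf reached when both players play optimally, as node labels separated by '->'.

a (Uma): min(4, 14) = 4
b (Uma): min(0, 18) = 0
c (Uma): min(-16, 10) = -16
d (Uma): min(-8, 14, -11) = -11
M1 (Zane): max(4, 0, -16, -11) = 4
e (Uma): min(-17, -11, 19) = -17
f (Uma): min(-18, 0, -11) = -18
g (Uma): min(20, 4, -5) = -5
h (Uma): min(6, 16, -12) = -12
M2 (Zane): max(-17, -18, -5, -12) = -5
start (Uma): min(4, -5) = -5
At start, Uma picks M2 (lowest: -5).
At M2, Zane picks g (highest: -5).
At g, Uma picks ac (lowest: -5).
Terminal value -5.

start -> M2 -> g -> ac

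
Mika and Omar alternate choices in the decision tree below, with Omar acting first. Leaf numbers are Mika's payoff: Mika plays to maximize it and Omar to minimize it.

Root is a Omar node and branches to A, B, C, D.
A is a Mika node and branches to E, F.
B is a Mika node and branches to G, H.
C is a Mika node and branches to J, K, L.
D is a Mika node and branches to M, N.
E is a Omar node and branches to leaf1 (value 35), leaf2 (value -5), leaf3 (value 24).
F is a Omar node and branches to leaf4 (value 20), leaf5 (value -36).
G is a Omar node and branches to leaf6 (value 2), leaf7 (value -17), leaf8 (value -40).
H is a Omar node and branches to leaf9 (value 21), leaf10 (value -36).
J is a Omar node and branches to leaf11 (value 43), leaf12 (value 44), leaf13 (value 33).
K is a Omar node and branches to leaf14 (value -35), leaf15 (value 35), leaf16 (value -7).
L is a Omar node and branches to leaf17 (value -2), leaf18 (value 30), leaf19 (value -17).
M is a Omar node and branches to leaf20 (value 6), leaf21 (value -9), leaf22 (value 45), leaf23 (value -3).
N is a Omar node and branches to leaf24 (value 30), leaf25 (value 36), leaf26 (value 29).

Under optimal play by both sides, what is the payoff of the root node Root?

E (Omar): min(35, -5, 24) = -5
F (Omar): min(20, -36) = -36
A (Mika): max(-5, -36) = -5
G (Omar): min(2, -17, -40) = -40
H (Omar): min(21, -36) = -36
B (Mika): max(-40, -36) = -36
J (Omar): min(43, 44, 33) = 33
K (Omar): min(-35, 35, -7) = -35
L (Omar): min(-2, 30, -17) = -17
C (Mika): max(33, -35, -17) = 33
M (Omar): min(6, -9, 45, -3) = -9
N (Omar): min(30, 36, 29) = 29
D (Mika): max(-9, 29) = 29
Root (Omar): min(-5, -36, 33, 29) = -36

-36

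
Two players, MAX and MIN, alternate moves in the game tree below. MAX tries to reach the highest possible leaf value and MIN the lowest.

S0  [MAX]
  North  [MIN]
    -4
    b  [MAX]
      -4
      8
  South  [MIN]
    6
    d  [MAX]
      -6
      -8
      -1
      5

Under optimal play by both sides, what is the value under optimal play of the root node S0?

b (MAX): max(-4, 8) = 8
North (MIN): min(-4, 8) = -4
d (MAX): max(-6, -8, -1, 5) = 5
South (MIN): min(6, 5) = 5
S0 (MAX): max(-4, 5) = 5

5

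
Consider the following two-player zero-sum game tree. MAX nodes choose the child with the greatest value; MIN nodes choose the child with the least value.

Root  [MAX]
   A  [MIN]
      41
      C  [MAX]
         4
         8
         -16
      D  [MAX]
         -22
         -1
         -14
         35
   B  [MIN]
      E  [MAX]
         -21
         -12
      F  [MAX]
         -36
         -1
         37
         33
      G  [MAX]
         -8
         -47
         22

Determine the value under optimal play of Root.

8

C (MAX): max(4, 8, -16) = 8
D (MAX): max(-22, -1, -14, 35) = 35
A (MIN): min(41, 8, 35) = 8
E (MAX): max(-21, -12) = -12
F (MAX): max(-36, -1, 37, 33) = 37
G (MAX): max(-8, -47, 22) = 22
B (MIN): min(-12, 37, 22) = -12
Root (MAX): max(8, -12) = 8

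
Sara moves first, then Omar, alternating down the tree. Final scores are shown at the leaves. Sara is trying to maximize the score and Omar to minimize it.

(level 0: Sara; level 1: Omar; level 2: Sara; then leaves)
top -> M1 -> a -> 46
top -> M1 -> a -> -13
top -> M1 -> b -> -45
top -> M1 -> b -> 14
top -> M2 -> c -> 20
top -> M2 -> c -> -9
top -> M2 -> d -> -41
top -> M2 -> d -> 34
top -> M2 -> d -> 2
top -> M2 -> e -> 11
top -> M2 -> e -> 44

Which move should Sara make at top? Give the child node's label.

M2

a (Sara): max(46, -13) = 46
b (Sara): max(-45, 14) = 14
M1 (Omar): min(46, 14) = 14
c (Sara): max(20, -9) = 20
d (Sara): max(-41, 34, 2) = 34
e (Sara): max(11, 44) = 44
M2 (Omar): min(20, 34, 44) = 20
top (Sara): max(14, 20) = 20
Sara at top wants the highest of {M1=14, M2=20}, so chooses M2.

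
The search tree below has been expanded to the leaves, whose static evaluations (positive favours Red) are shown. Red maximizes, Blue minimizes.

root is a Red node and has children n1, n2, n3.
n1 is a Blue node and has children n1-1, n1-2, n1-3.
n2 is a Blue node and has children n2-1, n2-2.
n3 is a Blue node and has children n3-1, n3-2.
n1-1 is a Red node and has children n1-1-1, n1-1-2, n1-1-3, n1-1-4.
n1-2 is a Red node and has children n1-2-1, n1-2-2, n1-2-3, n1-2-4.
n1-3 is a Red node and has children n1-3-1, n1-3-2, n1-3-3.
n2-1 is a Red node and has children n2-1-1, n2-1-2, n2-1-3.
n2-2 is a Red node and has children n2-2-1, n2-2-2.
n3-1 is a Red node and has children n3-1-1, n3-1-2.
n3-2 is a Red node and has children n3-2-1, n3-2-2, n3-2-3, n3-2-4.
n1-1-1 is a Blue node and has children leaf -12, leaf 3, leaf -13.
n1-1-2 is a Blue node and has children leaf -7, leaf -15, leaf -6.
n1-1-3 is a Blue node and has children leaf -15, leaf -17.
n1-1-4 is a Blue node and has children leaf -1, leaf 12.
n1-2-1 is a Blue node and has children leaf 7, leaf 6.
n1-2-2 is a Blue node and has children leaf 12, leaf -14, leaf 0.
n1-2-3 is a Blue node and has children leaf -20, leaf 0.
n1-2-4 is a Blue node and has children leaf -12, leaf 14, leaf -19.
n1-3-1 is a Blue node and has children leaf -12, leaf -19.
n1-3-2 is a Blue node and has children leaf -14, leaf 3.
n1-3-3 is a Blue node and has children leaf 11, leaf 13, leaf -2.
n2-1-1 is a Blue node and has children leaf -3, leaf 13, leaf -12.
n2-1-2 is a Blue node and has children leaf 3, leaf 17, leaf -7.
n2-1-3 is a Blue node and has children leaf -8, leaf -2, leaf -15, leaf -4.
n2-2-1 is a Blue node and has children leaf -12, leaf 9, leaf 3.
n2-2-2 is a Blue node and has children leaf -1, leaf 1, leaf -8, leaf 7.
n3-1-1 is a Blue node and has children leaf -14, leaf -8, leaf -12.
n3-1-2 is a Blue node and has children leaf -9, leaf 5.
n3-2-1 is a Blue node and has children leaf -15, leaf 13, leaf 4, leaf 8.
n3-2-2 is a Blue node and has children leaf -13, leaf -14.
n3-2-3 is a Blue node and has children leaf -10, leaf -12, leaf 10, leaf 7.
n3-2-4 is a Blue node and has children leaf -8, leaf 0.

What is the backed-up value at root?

-2

n1-1-1 (Blue): min(-12, 3, -13) = -13
n1-1-2 (Blue): min(-7, -15, -6) = -15
n1-1-3 (Blue): min(-15, -17) = -17
n1-1-4 (Blue): min(-1, 12) = -1
n1-1 (Red): max(-13, -15, -17, -1) = -1
n1-2-1 (Blue): min(7, 6) = 6
n1-2-2 (Blue): min(12, -14, 0) = -14
n1-2-3 (Blue): min(-20, 0) = -20
n1-2-4 (Blue): min(-12, 14, -19) = -19
n1-2 (Red): max(6, -14, -20, -19) = 6
n1-3-1 (Blue): min(-12, -19) = -19
n1-3-2 (Blue): min(-14, 3) = -14
n1-3-3 (Blue): min(11, 13, -2) = -2
n1-3 (Red): max(-19, -14, -2) = -2
n1 (Blue): min(-1, 6, -2) = -2
n2-1-1 (Blue): min(-3, 13, -12) = -12
n2-1-2 (Blue): min(3, 17, -7) = -7
n2-1-3 (Blue): min(-8, -2, -15, -4) = -15
n2-1 (Red): max(-12, -7, -15) = -7
n2-2-1 (Blue): min(-12, 9, 3) = -12
n2-2-2 (Blue): min(-1, 1, -8, 7) = -8
n2-2 (Red): max(-12, -8) = -8
n2 (Blue): min(-7, -8) = -8
n3-1-1 (Blue): min(-14, -8, -12) = -14
n3-1-2 (Blue): min(-9, 5) = -9
n3-1 (Red): max(-14, -9) = -9
n3-2-1 (Blue): min(-15, 13, 4, 8) = -15
n3-2-2 (Blue): min(-13, -14) = -14
n3-2-3 (Blue): min(-10, -12, 10, 7) = -12
n3-2-4 (Blue): min(-8, 0) = -8
n3-2 (Red): max(-15, -14, -12, -8) = -8
n3 (Blue): min(-9, -8) = -9
root (Red): max(-2, -8, -9) = -2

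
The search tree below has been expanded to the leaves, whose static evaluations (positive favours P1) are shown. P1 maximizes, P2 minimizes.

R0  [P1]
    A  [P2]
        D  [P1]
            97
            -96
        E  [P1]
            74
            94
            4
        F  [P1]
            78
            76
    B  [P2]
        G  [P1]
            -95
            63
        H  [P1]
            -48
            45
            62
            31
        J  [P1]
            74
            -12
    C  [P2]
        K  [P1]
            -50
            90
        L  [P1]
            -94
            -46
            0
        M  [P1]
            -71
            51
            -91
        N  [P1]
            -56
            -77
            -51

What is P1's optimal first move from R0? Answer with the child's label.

D (P1): max(97, -96) = 97
E (P1): max(74, 94, 4) = 94
F (P1): max(78, 76) = 78
A (P2): min(97, 94, 78) = 78
G (P1): max(-95, 63) = 63
H (P1): max(-48, 45, 62, 31) = 62
J (P1): max(74, -12) = 74
B (P2): min(63, 62, 74) = 62
K (P1): max(-50, 90) = 90
L (P1): max(-94, -46, 0) = 0
M (P1): max(-71, 51, -91) = 51
N (P1): max(-56, -77, -51) = -51
C (P2): min(90, 0, 51, -51) = -51
R0 (P1): max(78, 62, -51) = 78
P1 at R0 wants the highest of {A=78, B=62, C=-51}, so chooses A.

A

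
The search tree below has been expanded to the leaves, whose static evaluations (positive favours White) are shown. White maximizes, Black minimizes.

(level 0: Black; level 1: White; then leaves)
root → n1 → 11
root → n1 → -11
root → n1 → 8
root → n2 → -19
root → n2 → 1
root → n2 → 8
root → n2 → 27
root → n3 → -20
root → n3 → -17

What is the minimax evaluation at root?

-17

n1 (White): max(11, -11, 8) = 11
n2 (White): max(-19, 1, 8, 27) = 27
n3 (White): max(-20, -17) = -17
root (Black): min(11, 27, -17) = -17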